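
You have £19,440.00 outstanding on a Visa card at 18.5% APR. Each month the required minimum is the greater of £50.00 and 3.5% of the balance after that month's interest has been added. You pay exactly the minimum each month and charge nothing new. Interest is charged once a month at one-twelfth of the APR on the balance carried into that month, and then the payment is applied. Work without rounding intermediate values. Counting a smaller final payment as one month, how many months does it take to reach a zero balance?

167 months

Monthly rate r = 18.5%/12 = 1.54167% = 0.0154167.
While 3.5% of the post-interest balance exceeds £50.00, each month B ← (B·(1+r))·(1 − 0.035), i.e. B shrinks by the factor (1+r)·0.965 = 0.97988.
This holds for months 1–130. Entering month 131 the balance is £1,383.58; 3.5% of the post-interest balance is now below £50.00, so the flat £50.00 minimum applies from here.
From month 131 a fixed £50.00 at rate r clears £1,383.58 in 37 more payments. Total: 130 + 37 = 167 months.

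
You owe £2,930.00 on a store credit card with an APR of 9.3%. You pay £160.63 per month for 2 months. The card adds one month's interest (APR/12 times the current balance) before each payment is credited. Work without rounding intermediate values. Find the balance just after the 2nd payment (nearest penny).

£2,653.09

Monthly rate r = 9.3%/12 = 0.775% = 0.00775.
Each month: B ← B·(1+r) − £160.63.
Month 1: interest £22.71; balance after payment £2,792.08.
Month 2: interest £21.64; balance after payment £2,653.09.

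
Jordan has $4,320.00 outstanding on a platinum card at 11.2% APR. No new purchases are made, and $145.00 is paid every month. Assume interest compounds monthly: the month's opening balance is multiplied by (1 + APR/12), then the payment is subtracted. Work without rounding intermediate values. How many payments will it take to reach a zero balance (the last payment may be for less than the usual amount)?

Monthly rate r = 11.2%/12 = 0.933333% = 0.00933333.
Recurrence: B ← B·(1+r) − $145.00.
Month 1: interest $40.32; balance after payment $4,215.32.
Month 2: interest $39.34; balance after payment $4,109.66.
Closed form: n = −ln(1 − rB₀/P)/ln(1+r) = −ln(0.72193)/ln(1.00933) ≈ 35.073, so the balance reaches zero during payment 36.

36 payments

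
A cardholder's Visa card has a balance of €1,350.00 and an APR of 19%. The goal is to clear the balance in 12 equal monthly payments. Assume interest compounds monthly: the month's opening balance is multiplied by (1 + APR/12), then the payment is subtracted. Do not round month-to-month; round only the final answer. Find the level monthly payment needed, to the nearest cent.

€124.41

Monthly rate r = 19%/12 = 1.58333% = 0.0158333.
Level-payment amortization: P = B₀·r / (1 − (1+r)^(−n)) = 1350.00·0.0158333 / (1 − 1.01583^(−12)).
Denominator 1 − (1+r)^(−12) = 0.171809041.
P = 21.375 / 0.171809041 ≈ 124.41.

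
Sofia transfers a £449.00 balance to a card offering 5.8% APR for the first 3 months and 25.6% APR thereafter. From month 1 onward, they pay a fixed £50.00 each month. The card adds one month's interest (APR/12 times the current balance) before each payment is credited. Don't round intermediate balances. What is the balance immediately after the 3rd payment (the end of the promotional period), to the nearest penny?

£304.82

Promo months 1–3 at r₀ = 5.8%/12 = 0.00483333; months 4+ at r₁ = 25.6%/12 = 0.0213333.
After month 3: iterate B ← B·(1+r₀) − £50.00 for 3 months → £304.82.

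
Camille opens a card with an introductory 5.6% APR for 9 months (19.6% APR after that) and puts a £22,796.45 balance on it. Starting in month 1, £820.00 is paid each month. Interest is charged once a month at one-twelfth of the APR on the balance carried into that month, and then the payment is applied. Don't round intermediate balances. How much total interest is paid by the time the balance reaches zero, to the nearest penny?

£4,382.48

Promo months 1–9 at r₀ = 5.6%/12 = 0.00466667; months 10+ at r₁ = 19.6%/12 = 0.0163333.
After month 9: iterate B ← B·(1+r₀) − £820.00 for 9 months → £16,252.70.
Then at r₁ with £820.00/mo: n₂ = −ln(1 − r₁·B/P)/ln(1+r₁) ≈ 24.14 → 25 more payments.
Total paid = 33·£820.00 + £118.93 = £27,178.93; interest = £27,178.93 − £22,796.45 = £4,382.48.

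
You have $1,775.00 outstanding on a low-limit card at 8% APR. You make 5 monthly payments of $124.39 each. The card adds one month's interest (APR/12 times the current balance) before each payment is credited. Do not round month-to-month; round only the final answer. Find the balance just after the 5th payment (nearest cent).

$1,204.66

Monthly rate r = 8%/12 = 0.666667% = 0.00666667.
Each month: B ← B·(1+r) − $124.39.
Month 1: interest $11.83; balance after payment $1,662.44.
Month 2: interest $11.08; balance after payment $1,549.14.
Month 3: interest $10.33; balance after payment $1,435.07.
Month 4: interest $9.57; balance after payment $1,320.25.
Month 5: interest $8.80; balance after payment $1,204.66.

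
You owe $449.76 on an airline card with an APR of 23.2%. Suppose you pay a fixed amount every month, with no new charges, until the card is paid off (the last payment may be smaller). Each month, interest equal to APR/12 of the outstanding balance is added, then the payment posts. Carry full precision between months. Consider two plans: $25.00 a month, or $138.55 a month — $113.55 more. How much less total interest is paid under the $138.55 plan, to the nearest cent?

Monthly rate r = 23.2%/12 = 1.93333% = 0.0193333.
At $25.00/mo: n = ⌈−ln(1 − rB₀/P)/ln(1+r)⌉ = 23 payments (last $8.08); total interest = total paid − $449.76 = $108.32.
At $138.55/mo: 4 payments (last $53.63); total interest $19.52.
Interest saved = $108.32 − $19.52 = $88.80.

$88.80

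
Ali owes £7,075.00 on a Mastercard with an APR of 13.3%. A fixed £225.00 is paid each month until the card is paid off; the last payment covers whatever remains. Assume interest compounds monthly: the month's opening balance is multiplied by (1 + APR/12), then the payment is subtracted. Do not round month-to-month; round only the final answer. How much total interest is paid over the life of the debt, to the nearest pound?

£1,672

Monthly rate r = 13.3%/12 = 1.10833% = 0.0110833.
Payoff takes n = ⌈−ln(1 − rB₀/P)/ln(1+r)⌉ = ⌈38.875⌉ = 39 payments; the last is £196.96.
Total paid = 38·£225.00 + £196.96 = £8,746.96.
Total interest = total paid − principal = £8,746.96 − £7,075.00 = £1,671.96.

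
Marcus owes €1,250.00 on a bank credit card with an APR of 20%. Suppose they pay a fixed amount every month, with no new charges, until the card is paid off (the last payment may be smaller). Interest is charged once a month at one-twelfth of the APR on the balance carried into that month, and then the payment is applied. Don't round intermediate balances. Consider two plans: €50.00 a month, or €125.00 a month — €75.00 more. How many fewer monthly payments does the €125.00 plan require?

Monthly rate r = 20%/12 = 1.66667% = 0.0166667.
At €50.00/mo: n = ⌈−ln(1 − rB₀/P)/ln(1+r)⌉ = 33 payments (last €30.53); total interest = total paid − €1,250.00 = €380.53.
At €125.00/mo: 12 payments (last €3.81); total interest €128.81.
Payments saved = 33 − 12 = 21.

21 fewer payments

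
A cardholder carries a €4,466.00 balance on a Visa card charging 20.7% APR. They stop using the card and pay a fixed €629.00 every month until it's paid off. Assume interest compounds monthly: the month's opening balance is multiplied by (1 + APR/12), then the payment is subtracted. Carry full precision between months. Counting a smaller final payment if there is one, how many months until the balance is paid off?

Monthly rate r = 20.7%/12 = 1.725% = 0.01725.
Recurrence: B ← B·(1+r) − €629.00.
Month 1: interest €77.04; balance after payment €3,914.04.
Month 2: interest €67.52; balance after payment €3,352.56.
Closed form: n = −ln(1 − rB₀/P)/ln(1+r) = −ln(0.87752)/ln(1.01725) ≈ 7.639, so the balance reaches zero during payment 8.

8 months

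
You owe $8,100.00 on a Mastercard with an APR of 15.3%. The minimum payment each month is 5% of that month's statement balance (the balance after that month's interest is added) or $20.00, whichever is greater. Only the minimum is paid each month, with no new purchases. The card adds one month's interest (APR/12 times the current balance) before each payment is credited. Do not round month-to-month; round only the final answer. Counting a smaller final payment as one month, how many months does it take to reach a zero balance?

Monthly rate r = 15.3%/12 = 1.275% = 0.01275.
While 5% of the post-interest balance exceeds $20.00, each month B ← (B·(1+r))·(1 − 0.05), i.e. B shrinks by the factor (1+r)·0.95 = 0.96211.
This holds for months 1–79. Entering month 80 the balance is $383.11; 5% of the post-interest balance is now below $20.00, so the flat $20.00 minimum applies from here.
From month 80 a fixed $20.00 at rate r clears $383.11 in 23 more payments. Total: 79 + 23 = 102 months.

102 months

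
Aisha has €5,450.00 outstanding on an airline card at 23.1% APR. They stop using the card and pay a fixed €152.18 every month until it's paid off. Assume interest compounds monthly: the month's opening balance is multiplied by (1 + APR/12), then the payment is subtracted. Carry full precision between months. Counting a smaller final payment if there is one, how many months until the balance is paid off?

Monthly rate r = 23.1%/12 = 1.925% = 0.01925.
Recurrence: B ← B·(1+r) − €152.18.
Month 1: interest €104.91; balance after payment €5,402.73.
Month 2: interest €104.00; balance after payment €5,354.56.
Closed form: n = −ln(1 − rB₀/P)/ln(1+r) = −ln(0.3106)/ln(1.01925) ≈ 61.323, so the balance reaches zero during payment 62.

62 payments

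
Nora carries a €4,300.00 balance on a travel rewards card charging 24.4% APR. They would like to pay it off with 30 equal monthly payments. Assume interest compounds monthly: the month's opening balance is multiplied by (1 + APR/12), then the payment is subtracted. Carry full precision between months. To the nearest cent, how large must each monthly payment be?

€192.88

Monthly rate r = 24.4%/12 = 2.03333% = 0.0203333.
Level-payment amortization: P = B₀·r / (1 − (1+r)^(−n)) = 4300.00·0.0203333 / (1 − 1.02033^(−30)).
Denominator 1 − (1+r)^(−30) = 0.45331425.
P = 87.4333 / 0.45331425 ≈ 192.88.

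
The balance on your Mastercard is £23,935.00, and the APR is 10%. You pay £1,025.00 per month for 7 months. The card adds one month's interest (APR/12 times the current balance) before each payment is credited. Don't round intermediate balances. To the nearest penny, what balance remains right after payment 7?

£18,009.72

Monthly rate r = 10%/12 = 0.833333% = 0.00833333.
Each month: B ← B·(1+r) − £1,025.00.
Month 1: interest £199.46; balance after payment £23,109.46.
Month 2: interest £192.58; balance after payment £22,277.04.
Month 3: interest £185.64; balance after payment £21,437.68.
Month 4: interest £178.65; balance after payment £20,591.33.
Month 5: interest £171.59; balance after payment £19,737.92.
Month 6: interest £164.48; balance after payment £18,877.40.
Month 7: interest £157.31; balance after payment £18,009.72.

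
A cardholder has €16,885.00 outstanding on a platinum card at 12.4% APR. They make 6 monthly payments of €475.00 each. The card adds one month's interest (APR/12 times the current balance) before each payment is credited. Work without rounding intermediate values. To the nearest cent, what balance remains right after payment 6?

Monthly rate r = 12.4%/12 = 1.03333% = 0.0103333.
Each month: B ← B·(1+r) − €475.00.
Month 1: interest €174.48; balance after payment €16,584.48.
Month 2: interest €171.37; balance after payment €16,280.85.
Month 3: interest €168.24; balance after payment €15,974.09.
Month 4: interest €165.07; balance after payment €15,664.15.
Month 5: interest €161.86; balance after payment €15,351.02.
Month 6: interest €158.63; balance after payment €15,034.64.

€15,034.64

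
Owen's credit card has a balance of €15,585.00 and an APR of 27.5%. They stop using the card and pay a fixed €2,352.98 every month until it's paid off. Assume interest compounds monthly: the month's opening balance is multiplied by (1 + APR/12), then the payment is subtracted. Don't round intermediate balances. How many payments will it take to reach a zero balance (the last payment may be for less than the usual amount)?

Monthly rate r = 27.5%/12 = 2.29167% = 0.0229167.
Recurrence: B ← B·(1+r) − €2,352.98.
Month 1: interest €357.16; balance after payment €13,589.18.
Month 2: interest €311.42; balance after payment €11,547.61.
Closed form: n = −ln(1 − rB₀/P)/ln(1+r) = −ln(0.84821)/ln(1.02292) ≈ 7.266, so the balance reaches zero during payment 8.

8 payments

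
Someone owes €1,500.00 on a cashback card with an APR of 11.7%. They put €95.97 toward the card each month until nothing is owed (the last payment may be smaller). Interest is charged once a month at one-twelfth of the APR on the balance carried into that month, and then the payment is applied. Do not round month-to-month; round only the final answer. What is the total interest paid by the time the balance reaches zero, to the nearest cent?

€135.36

Monthly rate r = 11.7%/12 = 0.975% = 0.00975.
Payoff takes n = ⌈−ln(1 − rB₀/P)/ln(1+r)⌉ = ⌈17.040⌉ = 18 payments; the last is €3.87.
Total paid = 17·€95.97 + €3.87 = €1,635.36.
Total interest = total paid − principal = €1,635.36 − €1,500.00 = €135.36.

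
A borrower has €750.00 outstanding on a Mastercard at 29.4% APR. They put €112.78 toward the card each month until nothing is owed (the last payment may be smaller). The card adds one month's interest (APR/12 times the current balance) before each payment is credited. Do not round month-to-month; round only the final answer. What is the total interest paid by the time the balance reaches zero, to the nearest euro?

€79

Monthly rate r = 29.4%/12 = 2.45% = 0.0245.
Payoff takes n = ⌈−ln(1 − rB₀/P)/ln(1+r)⌉ = ⌈7.348⌉ = 8 payments; the last is €39.51.
Total paid = 7·€112.78 + €39.51 = €828.97.
Total interest = total paid − principal = €828.97 − €750.00 = €78.97.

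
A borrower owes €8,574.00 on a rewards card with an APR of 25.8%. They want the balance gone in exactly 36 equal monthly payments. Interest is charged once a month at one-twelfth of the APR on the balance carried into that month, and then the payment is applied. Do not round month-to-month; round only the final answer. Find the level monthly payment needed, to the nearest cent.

Monthly rate r = 25.8%/12 = 2.15% = 0.0215.
Level-payment amortization: P = B₀·r / (1 − (1+r)^(−n)) = 8574.00·0.0215 / (1 − 1.0215^(−36)).
Denominator 1 − (1+r)^(−36) = 0.535036732.
P = 184.341 / 0.535036732 ≈ 344.54.

€344.54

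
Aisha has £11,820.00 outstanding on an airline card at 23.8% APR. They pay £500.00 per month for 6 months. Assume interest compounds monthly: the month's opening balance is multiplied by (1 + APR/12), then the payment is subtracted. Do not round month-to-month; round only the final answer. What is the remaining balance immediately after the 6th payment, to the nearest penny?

Monthly rate r = 23.8%/12 = 1.98333% = 0.0198333.
Each month: B ← B·(1+r) − £500.00.
Month 1: interest £234.43; balance after payment £11,554.43.
Month 2: interest £229.16; balance after payment £11,283.59.
Month 3: interest £223.79; balance after payment £11,007.38.
Month 4: interest £218.31; balance after payment £10,725.70.
Month 5: interest £212.73; balance after payment £10,438.42.
Month 6: interest £207.03; balance after payment £10,145.45.

£10,145.45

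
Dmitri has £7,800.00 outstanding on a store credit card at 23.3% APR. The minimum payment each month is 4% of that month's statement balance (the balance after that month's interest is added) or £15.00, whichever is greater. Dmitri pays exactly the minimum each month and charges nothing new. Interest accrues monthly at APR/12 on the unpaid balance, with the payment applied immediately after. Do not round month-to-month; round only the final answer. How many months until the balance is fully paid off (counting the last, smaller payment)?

Monthly rate r = 23.3%/12 = 1.94167% = 0.0194167.
While 4% of the post-interest balance exceeds £15.00, each month B ← (B·(1+r))·(1 − 0.04), i.e. B shrinks by the factor (1+r)·0.96 = 0.97864.
This holds for months 1–142. Entering month 143 the balance is £363.54; 4% of the post-interest balance is now below £15.00, so the flat £15.00 minimum applies from here.
From month 143 a fixed £15.00 at rate r clears £363.54 in 34 more payments. Total: 142 + 34 = 176 months.

176 months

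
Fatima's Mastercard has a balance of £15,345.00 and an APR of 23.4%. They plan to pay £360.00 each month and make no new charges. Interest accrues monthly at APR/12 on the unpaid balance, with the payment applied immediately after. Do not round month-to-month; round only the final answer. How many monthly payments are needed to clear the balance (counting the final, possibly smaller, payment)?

93 payments

Monthly rate r = 23.4%/12 = 1.95% = 0.0195.
Recurrence: B ← B·(1+r) − £360.00.
Month 1: interest £299.23; balance after payment £15,284.23.
Month 2: interest £298.04; balance after payment £15,222.27.
Closed form: n = −ln(1 − rB₀/P)/ln(1+r) = −ln(0.16881)/ln(1.0195) ≈ 92.116, so the balance reaches zero during payment 93.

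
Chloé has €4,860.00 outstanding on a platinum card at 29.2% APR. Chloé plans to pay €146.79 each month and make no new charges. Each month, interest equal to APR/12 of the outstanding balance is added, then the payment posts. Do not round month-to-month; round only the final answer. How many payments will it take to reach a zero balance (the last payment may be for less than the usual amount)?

69 payments

Monthly rate r = 29.2%/12 = 2.43333% = 0.0243333.
Recurrence: B ← B·(1+r) − €146.79.
Month 1: interest €118.26; balance after payment €4,831.47.
Month 2: interest €117.57; balance after payment €4,802.25.
Closed form: n = −ln(1 − rB₀/P)/ln(1+r) = −ln(0.19436)/ln(1.02433) ≈ 68.133, so the balance reaches zero during payment 69.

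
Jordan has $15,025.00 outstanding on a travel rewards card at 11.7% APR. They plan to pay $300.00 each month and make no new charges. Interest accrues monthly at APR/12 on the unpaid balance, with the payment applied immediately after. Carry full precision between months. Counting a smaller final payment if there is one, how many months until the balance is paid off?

Monthly rate r = 11.7%/12 = 0.975% = 0.00975.
Recurrence: B ← B·(1+r) − $300.00.
Month 1: interest $146.49; balance after payment $14,871.49.
Month 2: interest $145.00; balance after payment $14,716.49.
Closed form: n = −ln(1 − rB₀/P)/ln(1+r) = −ln(0.51169)/ln(1.00975) ≈ 69.057, so the balance reaches zero during payment 70.

70 months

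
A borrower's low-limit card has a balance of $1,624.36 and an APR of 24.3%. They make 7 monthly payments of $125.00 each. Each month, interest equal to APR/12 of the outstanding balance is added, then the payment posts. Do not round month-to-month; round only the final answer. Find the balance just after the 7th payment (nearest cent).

$939.10

Monthly rate r = 24.3%/12 = 2.025% = 0.02025.
Each month: B ← B·(1+r) − $125.00.
Month 1: interest $32.89; balance after payment $1,532.25.
Month 2: interest $31.03; balance after payment $1,438.28.
Month 3: interest $29.13; balance after payment $1,342.41.
Month 4: interest $27.18; balance after payment $1,244.59.
Month 5: interest $25.20; balance after payment $1,144.79.
Month 6: interest $23.18; balance after payment $1,042.98.
Month 7: interest $21.12; balance after payment $939.10.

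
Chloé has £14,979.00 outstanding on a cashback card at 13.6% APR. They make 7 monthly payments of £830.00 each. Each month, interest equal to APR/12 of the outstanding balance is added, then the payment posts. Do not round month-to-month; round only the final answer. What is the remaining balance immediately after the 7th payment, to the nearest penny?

£10,197.20

Monthly rate r = 13.6%/12 = 1.13333% = 0.0113333.
Each month: B ← B·(1+r) − £830.00.
Month 1: interest £169.76; balance after payment £14,318.76.
Month 2: interest £162.28; balance after payment £13,651.04.
Month 3: interest £154.71; balance after payment £12,975.75.
Month 4: interest £147.06; balance after payment £12,292.81.
Month 5: interest £139.32; balance after payment £11,602.13.
Month 6: interest £131.49; balance after payment £10,903.62.
Month 7: interest £123.57; balance after payment £10,197.20.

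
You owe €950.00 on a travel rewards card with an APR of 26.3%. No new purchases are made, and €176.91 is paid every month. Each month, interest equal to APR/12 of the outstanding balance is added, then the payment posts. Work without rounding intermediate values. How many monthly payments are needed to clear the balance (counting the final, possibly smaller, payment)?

Monthly rate r = 26.3%/12 = 2.19167% = 0.0219167.
Recurrence: B ← B·(1+r) − €176.91.
Month 1: interest €20.82; balance after payment €793.91.
Month 2: interest €17.40; balance after payment €634.40.
Month 3: interest €13.90; balance after payment €471.39.
Month 4: interest €10.33; balance after payment €304.82.
Month 5: interest €6.68; balance after payment €134.59.
Month 6: interest €2.95; balance after payment €0.00.

6 payments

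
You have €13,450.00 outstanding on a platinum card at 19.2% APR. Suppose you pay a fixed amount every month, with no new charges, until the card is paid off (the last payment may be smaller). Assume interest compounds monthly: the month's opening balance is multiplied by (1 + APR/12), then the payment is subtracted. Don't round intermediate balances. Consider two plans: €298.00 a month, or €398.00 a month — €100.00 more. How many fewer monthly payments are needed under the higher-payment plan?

31 fewer payments

Monthly rate r = 19.2%/12 = 1.6% = 0.016.
At €298.00/mo: n = ⌈−ln(1 − rB₀/P)/ln(1+r)⌉ = 81 payments (last €203.22); total interest = total paid − €13,450.00 = €10,593.22.
At €398.00/mo: 50 payments (last €6.70); total interest €6,058.70.
Payments saved = 81 − 50 = 31.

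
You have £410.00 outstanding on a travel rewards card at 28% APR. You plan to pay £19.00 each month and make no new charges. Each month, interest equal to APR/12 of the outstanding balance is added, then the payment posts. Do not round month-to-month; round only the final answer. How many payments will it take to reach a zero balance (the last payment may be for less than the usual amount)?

Monthly rate r = 28%/12 = 2.33333% = 0.0233333.
Recurrence: B ← B·(1+r) − £19.00.
Month 1: interest £9.57; balance after payment £400.57.
Month 2: interest £9.35; balance after payment £390.91.
Closed form: n = −ln(1 − rB₀/P)/ln(1+r) = −ln(0.49649)/ln(1.02333) ≈ 30.357, so the balance reaches zero during payment 31.

31 payments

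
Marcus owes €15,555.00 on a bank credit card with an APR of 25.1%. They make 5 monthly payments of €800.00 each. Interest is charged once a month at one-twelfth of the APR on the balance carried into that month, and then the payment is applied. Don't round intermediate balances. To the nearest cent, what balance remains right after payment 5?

€13,080.42

Monthly rate r = 25.1%/12 = 2.09167% = 0.0209167.
Each month: B ← B·(1+r) − €800.00.
Month 1: interest €325.36; balance after payment €15,080.36.
Month 2: interest €315.43; balance after payment €14,595.79.
Month 3: interest €305.30; balance after payment €14,101.08.
Month 4: interest €294.95; balance after payment €13,596.03.
Month 5: interest €284.38; balance after payment €13,080.42.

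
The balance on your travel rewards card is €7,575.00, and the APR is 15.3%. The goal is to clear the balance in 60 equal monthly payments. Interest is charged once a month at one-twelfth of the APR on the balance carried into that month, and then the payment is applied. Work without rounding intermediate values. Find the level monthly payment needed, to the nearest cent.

€181.40

Monthly rate r = 15.3%/12 = 1.275% = 0.01275.
Level-payment amortization: P = B₀·r / (1 − (1+r)^(−n)) = 7575.00·0.01275 / (1 − 1.01275^(−60)).
Denominator 1 − (1+r)^(−60) = 0.532410351.
P = 96.5813 / 0.532410351 ≈ 181.40.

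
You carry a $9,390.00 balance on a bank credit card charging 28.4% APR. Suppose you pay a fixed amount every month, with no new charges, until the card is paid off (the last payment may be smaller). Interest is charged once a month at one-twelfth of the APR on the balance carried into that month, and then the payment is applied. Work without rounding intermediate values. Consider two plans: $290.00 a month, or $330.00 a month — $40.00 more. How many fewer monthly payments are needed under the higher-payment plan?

Monthly rate r = 28.4%/12 = 2.36667% = 0.0236667.
At $290.00/mo: n = ⌈−ln(1 − rB₀/P)/ln(1+r)⌉ = 63 payments (last $44.10); total interest = total paid − $9,390.00 = $8,634.10.
At $330.00/mo: 48 payments (last $278.70); total interest $6,398.70.
Payments saved = 63 − 48 = 15.

15 fewer payments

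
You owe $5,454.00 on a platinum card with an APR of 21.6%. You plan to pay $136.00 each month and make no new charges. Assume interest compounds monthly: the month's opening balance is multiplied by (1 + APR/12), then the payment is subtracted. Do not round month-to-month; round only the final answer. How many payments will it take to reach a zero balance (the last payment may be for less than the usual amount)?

72 months

Monthly rate r = 21.6%/12 = 1.8% = 0.018.
Recurrence: B ← B·(1+r) − $136.00.
Month 1: interest $98.17; balance after payment $5,416.17.
Month 2: interest $97.49; balance after payment $5,377.66.
Closed form: n = −ln(1 − rB₀/P)/ln(1+r) = −ln(0.27815)/ln(1.018) ≈ 71.727, so the balance reaches zero during payment 72.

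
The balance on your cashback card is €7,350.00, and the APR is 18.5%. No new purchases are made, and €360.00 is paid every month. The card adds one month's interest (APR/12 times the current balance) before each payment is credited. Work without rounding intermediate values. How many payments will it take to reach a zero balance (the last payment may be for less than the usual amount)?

25 months

Monthly rate r = 18.5%/12 = 1.54167% = 0.0154167.
Recurrence: B ← B·(1+r) − €360.00.
Month 1: interest €113.31; balance after payment €7,103.31.
Month 2: interest €109.51; balance after payment €6,852.82.
Closed form: n = −ln(1 − rB₀/P)/ln(1+r) = −ln(0.68524)/ln(1.01542) ≈ 24.706, so the balance reaches zero during payment 25.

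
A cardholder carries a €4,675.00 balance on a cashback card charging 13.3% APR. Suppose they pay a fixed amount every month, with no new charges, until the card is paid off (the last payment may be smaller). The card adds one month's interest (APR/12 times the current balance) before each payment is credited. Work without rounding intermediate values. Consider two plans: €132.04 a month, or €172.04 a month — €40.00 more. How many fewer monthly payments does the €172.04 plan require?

13 fewer payments

Monthly rate r = 13.3%/12 = 1.10833% = 0.0110833.
At €132.04/mo: n = ⌈−ln(1 − rB₀/P)/ln(1+r)⌉ = 46 payments (last €27.17); total interest = total paid − €4,675.00 = €1,293.97.
At €172.04/mo: 33 payments (last €88.31); total interest €918.59.
Payments saved = 46 − 33 = 13.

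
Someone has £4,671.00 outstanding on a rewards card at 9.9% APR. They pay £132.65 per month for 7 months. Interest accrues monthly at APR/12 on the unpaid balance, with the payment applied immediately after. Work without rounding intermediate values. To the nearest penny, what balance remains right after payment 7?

£3,995.67

Monthly rate r = 9.9%/12 = 0.825% = 0.00825.
Each month: B ← B·(1+r) − £132.65.
Month 1: interest £38.54; balance after payment £4,576.89.
Month 2: interest £37.76; balance after payment £4,482.00.
Month 3: interest £36.98; balance after payment £4,386.32.
Month 4: interest £36.19; balance after payment £4,289.86.
Month 5: interest £35.39; balance after payment £4,192.60.
Month 6: interest £34.59; balance after payment £4,094.54.
Month 7: interest £33.78; balance after payment £3,995.67.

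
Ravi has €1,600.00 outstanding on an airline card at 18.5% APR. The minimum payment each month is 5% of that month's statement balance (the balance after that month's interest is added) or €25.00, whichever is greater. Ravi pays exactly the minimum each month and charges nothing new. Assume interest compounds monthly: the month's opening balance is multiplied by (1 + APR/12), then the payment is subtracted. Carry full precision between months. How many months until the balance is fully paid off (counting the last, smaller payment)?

Monthly rate r = 18.5%/12 = 1.54167% = 0.0154167.
While 5% of the post-interest balance exceeds €25.00, each month B ← (B·(1+r))·(1 − 0.05), i.e. B shrinks by the factor (1+r)·0.95 = 0.96465.
This holds for months 1–33. Entering month 34 the balance is €487.82; 5% of the post-interest balance is now below €25.00, so the flat €25.00 minimum applies from here.
From month 34 a fixed €25.00 at rate r clears €487.82 in 24 more payments. Total: 33 + 24 = 57 months.

57 months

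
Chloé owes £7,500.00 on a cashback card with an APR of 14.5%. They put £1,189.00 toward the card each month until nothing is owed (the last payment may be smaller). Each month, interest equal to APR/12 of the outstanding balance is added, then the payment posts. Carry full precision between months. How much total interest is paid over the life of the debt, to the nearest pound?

Monthly rate r = 14.5%/12 = 1.20833% = 0.0120833.
Payoff takes n = ⌈−ln(1 − rB₀/P)/ln(1+r)⌉ = ⌈6.601⌉ = 7 payments; the last is £715.98.
Total paid = 6·£1,189.00 + £715.98 = £7,849.98.
Total interest = total paid − principal = £7,849.98 − £7,500.00 = £349.98.

£350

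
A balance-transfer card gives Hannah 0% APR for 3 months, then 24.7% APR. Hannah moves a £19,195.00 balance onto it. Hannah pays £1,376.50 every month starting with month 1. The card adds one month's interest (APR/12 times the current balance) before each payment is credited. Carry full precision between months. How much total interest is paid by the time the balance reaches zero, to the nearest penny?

Promo months 1–3 at r₀ = 0%/12 = 0; months 4+ at r₁ = 24.7%/12 = 0.0205833.
After month 3 (no interest yet): B = £19,195.00 − 3·£1,376.50 = £15,065.50.
Then at r₁ with £1,376.50/mo: n₂ = −ln(1 − r₁·B/P)/ln(1+r₁) ≈ 12.53 → 13 more payments.
Total paid = 15·£1,376.50 + £730.55 = £21,378.05; interest = £21,378.05 − £19,195.00 = £2,183.05.

£2,183.05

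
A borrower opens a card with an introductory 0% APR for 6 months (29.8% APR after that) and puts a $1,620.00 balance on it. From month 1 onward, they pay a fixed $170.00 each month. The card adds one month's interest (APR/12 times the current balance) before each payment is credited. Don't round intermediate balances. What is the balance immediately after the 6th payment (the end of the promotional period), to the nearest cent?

Promo months 1–6 at r₀ = 0%/12 = 0; months 7+ at r₁ = 29.8%/12 = 0.0248333.
After month 6 (no interest yet): B = $1,620.00 − 6·$170.00 = $600.00.

$600.00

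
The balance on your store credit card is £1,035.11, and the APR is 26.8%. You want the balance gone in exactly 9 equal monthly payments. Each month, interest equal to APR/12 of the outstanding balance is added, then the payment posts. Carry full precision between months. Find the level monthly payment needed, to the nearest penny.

Monthly rate r = 26.8%/12 = 2.23333% = 0.0223333.
Level-payment amortization: P = B₀·r / (1 − (1+r)^(−n)) = 1035.11·0.0223333 / (1 − 1.02233^(−9)).
Denominator 1 − (1+r)^(−9) = 0.180276645.
P = 23.1175 / 0.180276645 ≈ 128.23.

£128.23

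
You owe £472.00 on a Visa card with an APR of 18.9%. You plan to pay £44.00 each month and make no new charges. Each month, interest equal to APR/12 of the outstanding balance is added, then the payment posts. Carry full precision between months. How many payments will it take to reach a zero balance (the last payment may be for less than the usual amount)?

12 payments

Monthly rate r = 18.9%/12 = 1.575% = 0.01575.
Recurrence: B ← B·(1+r) − £44.00.
Month 1: interest £7.43; balance after payment £435.43.
Month 2: interest £6.86; balance after payment £398.29.
Closed form: n = −ln(1 − rB₀/P)/ln(1+r) = −ln(0.83105)/ln(1.01575) ≈ 11.843, so the balance reaches zero during payment 12.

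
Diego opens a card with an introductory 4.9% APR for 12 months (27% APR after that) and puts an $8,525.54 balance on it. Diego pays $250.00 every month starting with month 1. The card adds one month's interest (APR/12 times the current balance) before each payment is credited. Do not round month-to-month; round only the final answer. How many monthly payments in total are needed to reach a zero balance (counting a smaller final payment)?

Promo months 1–12 at r₀ = 4.9%/12 = 0.00408333; months 13+ at r₁ = 27%/12 = 0.0225.
After month 12: iterate B ← B·(1+r₀) − $250.00 for 12 months → $5,884.50.
Then at r₁ with $250.00/mo: n₂ = −ln(1 − r₁·B/P)/ln(1+r₁) ≈ 33.89 → 34 more payments.

46 payments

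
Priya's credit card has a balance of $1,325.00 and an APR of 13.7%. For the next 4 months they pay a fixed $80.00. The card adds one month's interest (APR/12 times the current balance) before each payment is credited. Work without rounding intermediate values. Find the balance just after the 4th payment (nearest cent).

$1,061.03

Monthly rate r = 13.7%/12 = 1.14167% = 0.0114167.
Each month: B ← B·(1+r) − $80.00.
Month 1: interest $15.13; balance after payment $1,260.13.
Month 2: interest $14.39; balance after payment $1,194.51.
Month 3: interest $13.64; balance after payment $1,128.15.
Month 4: interest $12.88; balance after payment $1,061.03.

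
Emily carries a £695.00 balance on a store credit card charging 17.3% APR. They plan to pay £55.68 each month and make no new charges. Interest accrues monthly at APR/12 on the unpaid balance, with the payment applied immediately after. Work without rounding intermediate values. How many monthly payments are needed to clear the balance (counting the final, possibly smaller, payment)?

14 payments

Monthly rate r = 17.3%/12 = 1.44167% = 0.0144167.
Recurrence: B ← B·(1+r) − £55.68.
Month 1: interest £10.02; balance after payment £649.34.
Month 2: interest £9.36; balance after payment £603.02.
Closed form: n = −ln(1 − rB₀/P)/ln(1+r) = −ln(0.82005)/ln(1.01442) ≈ 13.860, so the balance reaches zero during payment 14.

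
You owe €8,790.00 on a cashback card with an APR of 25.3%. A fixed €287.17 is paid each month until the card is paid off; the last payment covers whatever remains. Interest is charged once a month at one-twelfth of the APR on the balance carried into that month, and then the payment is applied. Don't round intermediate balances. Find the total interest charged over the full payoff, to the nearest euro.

Monthly rate r = 25.3%/12 = 2.10833% = 0.0210833.
Payoff takes n = ⌈−ln(1 − rB₀/P)/ln(1+r)⌉ = ⌈49.683⌉ = 50 payments; the last is €196.84.
Total paid = 49·€287.17 + €196.84 = €14,268.17.
Total interest = total paid − principal = €14,268.17 − €8,790.00 = €5,478.17.

€5,478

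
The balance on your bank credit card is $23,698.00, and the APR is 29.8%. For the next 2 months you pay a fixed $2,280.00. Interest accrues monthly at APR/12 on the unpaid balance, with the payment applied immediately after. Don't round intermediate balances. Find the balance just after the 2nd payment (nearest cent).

Monthly rate r = 29.8%/12 = 2.48333% = 0.0248333.
Each month: B ← B·(1+r) − $2,280.00.
Month 1: interest $588.50; balance after payment $22,006.50.
Month 2: interest $546.49; balance after payment $20,273.00.

$20,273.00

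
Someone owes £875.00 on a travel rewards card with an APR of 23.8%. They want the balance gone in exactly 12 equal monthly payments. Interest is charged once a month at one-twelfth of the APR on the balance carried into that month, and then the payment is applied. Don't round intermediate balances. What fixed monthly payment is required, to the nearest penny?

Monthly rate r = 23.8%/12 = 1.98333% = 0.0198333.
Level-payment amortization: P = B₀·r / (1 − (1+r)^(−n)) = 875.00·0.0198333 / (1 − 1.01983^(−12)).
Denominator 1 − (1+r)^(−12) = 0.209959116.
P = 17.3542 / 0.209959116 ≈ 82.65.

£82.65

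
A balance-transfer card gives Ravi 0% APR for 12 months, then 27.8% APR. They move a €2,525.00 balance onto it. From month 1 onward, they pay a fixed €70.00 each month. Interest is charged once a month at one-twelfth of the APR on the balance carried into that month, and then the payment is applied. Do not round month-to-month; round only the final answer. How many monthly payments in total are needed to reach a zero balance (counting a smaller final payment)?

Promo months 1–12 at r₀ = 0%/12 = 0; months 13+ at r₁ = 27.8%/12 = 0.0231667.
After month 12 (no interest yet): B = €2,525.00 − 12·€70.00 = €1,685.00.
Then at r₁ with €70.00/mo: n₂ = −ln(1 − r₁·B/P)/ln(1+r₁) ≈ 35.61 → 36 more payments.

48 payments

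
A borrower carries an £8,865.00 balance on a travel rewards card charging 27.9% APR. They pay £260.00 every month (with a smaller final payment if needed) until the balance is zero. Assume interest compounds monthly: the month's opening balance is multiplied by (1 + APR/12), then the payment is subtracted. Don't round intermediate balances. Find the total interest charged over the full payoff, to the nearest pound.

Monthly rate r = 27.9%/12 = 2.325% = 0.02325.
Payoff takes n = ⌈−ln(1 − rB₀/P)/ln(1+r)⌉ = ⌈68.472⌉ = 69 payments; the last is £123.59.
Total paid = 68·£260.00 + £123.59 = £17,803.59.
Total interest = total paid − principal = £17,803.59 − £8,865.00 = £8,938.59.

£8,939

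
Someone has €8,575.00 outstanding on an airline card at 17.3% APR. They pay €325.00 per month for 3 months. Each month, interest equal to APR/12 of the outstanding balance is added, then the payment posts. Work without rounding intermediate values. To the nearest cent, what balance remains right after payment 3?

Monthly rate r = 17.3%/12 = 1.44167% = 0.0144167.
Each month: B ← B·(1+r) − €325.00.
Month 1: interest €123.62; balance after payment €8,373.62.
Month 2: interest €120.72; balance after payment €8,169.34.
Month 3: interest €117.77; balance after payment €7,962.12.

€7,962.12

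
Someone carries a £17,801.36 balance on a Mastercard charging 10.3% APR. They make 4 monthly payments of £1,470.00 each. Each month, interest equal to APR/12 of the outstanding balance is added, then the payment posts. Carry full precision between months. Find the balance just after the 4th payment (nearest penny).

Monthly rate r = 10.3%/12 = 0.858333% = 0.00858333.
Each month: B ← B·(1+r) − £1,470.00.
Month 1: interest £152.80; balance after payment £16,484.16.
Month 2: interest £141.49; balance after payment £15,155.64.
Month 3: interest £130.09; balance after payment £13,815.73.
Month 4: interest £118.59; balance after payment £12,464.31.

£12,464.31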